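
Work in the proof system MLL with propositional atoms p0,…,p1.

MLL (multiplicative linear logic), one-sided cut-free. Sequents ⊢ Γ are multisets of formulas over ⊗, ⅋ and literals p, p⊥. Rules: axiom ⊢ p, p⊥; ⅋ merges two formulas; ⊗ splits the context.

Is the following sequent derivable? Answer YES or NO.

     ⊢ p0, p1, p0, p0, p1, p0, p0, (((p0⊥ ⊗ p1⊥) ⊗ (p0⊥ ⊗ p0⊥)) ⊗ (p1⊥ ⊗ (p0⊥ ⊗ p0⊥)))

Derivation (root first):
[⊗]  ⊢ p0, p1, p0, p0, p1, p0, p0, (((p0⊥ ⊗ p1⊥) ⊗ (p0⊥ ⊗ p0⊥)) ⊗ (p1⊥ ⊗ (p0⊥ ⊗ p0⊥)))
  [⊗]  ⊢ p0, p1, p0, p0, ((p0⊥ ⊗ p1⊥) ⊗ (p0⊥ ⊗ p0⊥))
    [⊗]  ⊢ p0, p1, (p0⊥ ⊗ p1⊥)
      [Ax]  ⊢ p0, p0⊥
      [Ax]  ⊢ p1, p1⊥
    [⊗]  ⊢ p0, p0, (p0⊥ ⊗ p0⊥)
      [Ax]  ⊢ p0, p0⊥
      [Ax]  ⊢ p0, p0⊥
  [⊗]  ⊢ p1, p0, p0, (p1⊥ ⊗ (p0⊥ ⊗ p0⊥))
    [Ax]  ⊢ p1, p1⊥
    [⊗]  ⊢ p0, p0, (p0⊥ ⊗ p0⊥)
      [Ax]  ⊢ p0, p0⊥
      [Ax]  ⊢ p0, p0⊥

Result: YES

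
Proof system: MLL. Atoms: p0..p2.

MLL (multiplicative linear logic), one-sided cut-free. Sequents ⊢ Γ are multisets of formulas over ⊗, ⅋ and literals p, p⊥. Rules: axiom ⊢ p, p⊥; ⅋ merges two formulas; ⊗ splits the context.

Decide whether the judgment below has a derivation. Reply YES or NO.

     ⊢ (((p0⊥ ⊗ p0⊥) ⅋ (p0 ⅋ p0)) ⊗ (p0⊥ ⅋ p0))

Derivation trace:
[⊗]  ⊢ (((p0⊥ ⊗ p0⊥) ⅋ (p0 ⅋ p0)) ⊗ (p0⊥ ⅋ p0))
  [⅋]  ⊢ ((p0⊥ ⊗ p0⊥) ⅋ (p0 ⅋ p0))
    [⅋]  ⊢ (p0⊥ ⊗ p0⊥), (p0 ⅋ p0)
      [⊗]  ⊢ p0, p0, (p0⊥ ⊗ p0⊥)
        [Ax]  ⊢ p0, p0⊥
        [Ax]  ⊢ p0, p0⊥
  [⅋]  ⊢ (p0⊥ ⅋ p0)
    [Ax]  ⊢ p0, p0⊥

Result: YES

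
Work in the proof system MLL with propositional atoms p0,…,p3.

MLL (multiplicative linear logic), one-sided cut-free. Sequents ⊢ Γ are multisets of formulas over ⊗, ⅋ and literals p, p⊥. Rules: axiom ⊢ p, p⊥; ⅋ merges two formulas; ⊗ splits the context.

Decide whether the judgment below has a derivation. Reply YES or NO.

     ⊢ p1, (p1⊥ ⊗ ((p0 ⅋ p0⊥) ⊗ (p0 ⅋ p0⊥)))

Proof tree:
[⊗]  ⊢ p1, (p1⊥ ⊗ ((p0 ⅋ p0⊥) ⊗ (p0 ⅋ p0⊥)))
  [Ax]  ⊢ p1, p1⊥
  [⊗]  ⊢ ((p0 ⅋ p0⊥) ⊗ (p0 ⅋ p0⊥))
    [⅋]  ⊢ (p0 ⅋ p0⊥)
      [Ax]  ⊢ p0, p0⊥
    [⅋]  ⊢ (p0 ⅋ p0⊥)
      [Ax]  ⊢ p0, p0⊥

Result: YES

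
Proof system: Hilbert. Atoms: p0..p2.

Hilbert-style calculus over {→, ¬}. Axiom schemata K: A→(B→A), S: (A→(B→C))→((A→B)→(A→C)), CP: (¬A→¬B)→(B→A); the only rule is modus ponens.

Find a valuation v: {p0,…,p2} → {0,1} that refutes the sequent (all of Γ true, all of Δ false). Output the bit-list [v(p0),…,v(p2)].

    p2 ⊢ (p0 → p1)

Search for a countermodel by truth-table:
  v=000: Γ:[p2=F] Δ:[(p0 → p1)=T] refutes=False
  v=001: Γ:[p2=T] Δ:[(p0 → p1)=T] refutes=False
  v=010: Γ:[p2=F] Δ:[(p0 → p1)=T] refutes=False
  v=011: Γ:[p2=T] Δ:[(p0 → p1)=T] refutes=False
  v=100: Γ:[p2=F] Δ:[(p0 → p1)=F] refutes=False
  v=101: Γ:[p2=T] Δ:[(p0 → p1)=F] refutes=True  ← countermodel

Result: [1, 0, 1]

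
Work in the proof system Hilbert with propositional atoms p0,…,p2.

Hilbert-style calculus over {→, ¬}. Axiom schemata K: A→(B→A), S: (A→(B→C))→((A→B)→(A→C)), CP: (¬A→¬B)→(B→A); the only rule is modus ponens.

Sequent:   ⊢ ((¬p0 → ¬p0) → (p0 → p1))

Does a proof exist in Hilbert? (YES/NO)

Enumerate valuations to refute Γ ⊢ Δ:
  v=000: Γ:[] Δ:[((¬p0 → ¬p0) → (p0 → p1))=T] refutes=False
  v=001: Γ:[] Δ:[((¬p0 → ¬p0) → (p0 → p1))=T] refutes=False
  v=010: Γ:[] Δ:[((¬p0 → ¬p0) → (p0 → p1))=T] refutes=False
  v=011: Γ:[] Δ:[((¬p0 → ¬p0) → (p0 → p1))=T] refutes=False
  v=100: Γ:[] Δ:[((¬p0 → ¬p0) → (p0 → p1))=F] refutes=True  ← countermodel

Result: NO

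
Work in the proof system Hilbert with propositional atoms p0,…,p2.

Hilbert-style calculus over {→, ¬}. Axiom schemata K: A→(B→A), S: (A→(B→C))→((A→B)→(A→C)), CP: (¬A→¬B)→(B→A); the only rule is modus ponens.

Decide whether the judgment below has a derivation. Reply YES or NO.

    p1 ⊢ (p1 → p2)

Search for a countermodel by truth-table:
  v=000: Γ:[p1=F] Δ:[(p1 → p2)=T] refutes=False
  v=001: Γ:[p1=F] Δ:[(p1 → p2)=T] refutes=False
  v=010: Γ:[p1=T] Δ:[(p1 → p2)=F] refutes=True  ← countermodel

Result: NO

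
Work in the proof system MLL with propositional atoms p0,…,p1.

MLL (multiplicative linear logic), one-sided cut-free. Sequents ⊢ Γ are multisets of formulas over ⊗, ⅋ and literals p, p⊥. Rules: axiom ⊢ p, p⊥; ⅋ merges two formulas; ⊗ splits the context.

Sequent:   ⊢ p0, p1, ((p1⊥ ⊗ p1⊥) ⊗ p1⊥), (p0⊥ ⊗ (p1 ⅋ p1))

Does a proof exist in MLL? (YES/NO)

Derivation trace:
[⊗]  ⊢ p0, p1, ((p1⊥ ⊗ p1⊥) ⊗ p1⊥), (p0⊥ ⊗ (p1 ⅋ p1))
  [Ax]  ⊢ p0, p0⊥
  [⅋]  ⊢ p1, ((p1⊥ ⊗ p1⊥) ⊗ p1⊥), (p1 ⅋ p1)
    [⊗]  ⊢ p1, p1, p1, ((p1⊥ ⊗ p1⊥) ⊗ p1⊥)
      [⊗]  ⊢ p1, p1, (p1⊥ ⊗ p1⊥)
        [Ax]  ⊢ p1, p1⊥
        [Ax]  ⊢ p1, p1⊥
      [Ax]  ⊢ p1, p1⊥

Result: YES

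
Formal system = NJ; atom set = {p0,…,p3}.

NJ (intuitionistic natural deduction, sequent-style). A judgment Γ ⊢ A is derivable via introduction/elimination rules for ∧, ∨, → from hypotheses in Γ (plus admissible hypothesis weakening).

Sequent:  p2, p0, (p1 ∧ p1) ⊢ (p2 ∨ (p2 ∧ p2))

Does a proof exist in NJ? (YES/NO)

Derivation trace:
[Wk] p2, p0, (p1 ∧ p1) ⊢ (p2 ∨ (p2 ∧ p2))
  [∨I₂] p2, p0 ⊢ (p2 ∨ (p2 ∧ p2))
    [∧I] p2, p0 ⊢ (p2 ∧ p2)
      [Ax] p2 ⊢ p2
      [Wk] p2, p0 ⊢ p2
        [Ax] p2 ⊢ p2

Result: YES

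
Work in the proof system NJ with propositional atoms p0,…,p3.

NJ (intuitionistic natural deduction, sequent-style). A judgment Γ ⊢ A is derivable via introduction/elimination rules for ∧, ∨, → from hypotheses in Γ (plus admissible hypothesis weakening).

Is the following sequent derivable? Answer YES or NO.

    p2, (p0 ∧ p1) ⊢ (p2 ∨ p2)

Derivation (root first):
[∨I₁] p2, (p0 ∧ p1) ⊢ (p2 ∨ p2)
  [Wk] p2, (p0 ∧ p1) ⊢ p2
    [Ax] p2 ⊢ p2

Result: YES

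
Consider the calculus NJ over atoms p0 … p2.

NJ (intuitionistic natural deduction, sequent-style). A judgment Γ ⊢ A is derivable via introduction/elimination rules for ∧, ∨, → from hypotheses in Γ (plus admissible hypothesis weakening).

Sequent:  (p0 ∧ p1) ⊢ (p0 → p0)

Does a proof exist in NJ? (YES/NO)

Derivation trace:
[→I] (p0 ∧ p1) ⊢ (p0 → p0)
  [Wk] p0, (p0 ∧ p1) ⊢ p0
    [Ax] p0 ⊢ p0

Result: YES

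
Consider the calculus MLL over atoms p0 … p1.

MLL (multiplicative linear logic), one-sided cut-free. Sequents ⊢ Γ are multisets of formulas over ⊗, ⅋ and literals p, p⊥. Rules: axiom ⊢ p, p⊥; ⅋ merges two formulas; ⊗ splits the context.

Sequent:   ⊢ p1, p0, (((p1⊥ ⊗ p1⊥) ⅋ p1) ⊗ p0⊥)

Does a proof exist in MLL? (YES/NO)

Proof tree:
[⊗]  ⊢ p1, p0, (((p1⊥ ⊗ p1⊥) ⅋ p1) ⊗ p0⊥)
  [⅋]  ⊢ p1, ((p1⊥ ⊗ p1⊥) ⅋ p1)
    [⊗]  ⊢ p1, p1, (p1⊥ ⊗ p1⊥)
      [Ax]  ⊢ p1, p1⊥
      [Ax]  ⊢ p1, p1⊥
  [Ax]  ⊢ p0, p0⊥

Result: YES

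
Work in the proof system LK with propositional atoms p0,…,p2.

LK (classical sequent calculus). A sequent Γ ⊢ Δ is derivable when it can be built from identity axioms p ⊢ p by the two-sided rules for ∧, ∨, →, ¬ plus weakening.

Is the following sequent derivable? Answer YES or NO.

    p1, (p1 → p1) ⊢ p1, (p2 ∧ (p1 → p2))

Proof tree:
[∧R] p1, (p1 → p1) ⊢ p1, (p2 ∧ (p1 → p2))
  [→L] p1, (p1 → p1) ⊢ p1, p2
    [Ax] p1 ⊢ p1
    [WR] p1 ⊢ p1, p2, p1
      [WR] p1 ⊢ p1, p2
        [Ax] p1 ⊢ p1
  [→R]  ⊢ p1, p1, (p1 → p2)
    [WR] p1 ⊢ p1, p2, p1
      [WR] p1 ⊢ p1, p2
        [Ax] p1 ⊢ p1

Result: YES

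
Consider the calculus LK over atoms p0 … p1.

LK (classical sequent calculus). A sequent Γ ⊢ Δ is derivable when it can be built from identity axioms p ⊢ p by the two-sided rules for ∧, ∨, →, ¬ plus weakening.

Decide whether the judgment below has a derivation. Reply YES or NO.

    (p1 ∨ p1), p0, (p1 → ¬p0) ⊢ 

Derivation (root first):
[→L] (p1 ∨ p1), p0, (p1 → ¬p0) ⊢ 
  [∨L] (p1 ∨ p1) ⊢ p1
    [Ax] p1 ⊢ p1
    [Ax] p1 ⊢ p1
  [¬L] p0, ¬p0 ⊢ 
    [Ax] p0 ⊢ p0

Result: YES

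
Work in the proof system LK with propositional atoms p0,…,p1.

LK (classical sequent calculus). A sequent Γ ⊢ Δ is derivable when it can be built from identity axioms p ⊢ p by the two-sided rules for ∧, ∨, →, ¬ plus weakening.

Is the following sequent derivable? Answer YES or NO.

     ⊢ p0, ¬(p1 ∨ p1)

Search for a countermodel by truth-table:
  v=00: Γ:[] Δ:[p0=F, ¬(p1 ∨ p1)=T] refutes=False
  v=01: Γ:[] Δ:[p0=F, ¬(p1 ∨ p1)=F] refutes=True  ← countermodel

Result: NO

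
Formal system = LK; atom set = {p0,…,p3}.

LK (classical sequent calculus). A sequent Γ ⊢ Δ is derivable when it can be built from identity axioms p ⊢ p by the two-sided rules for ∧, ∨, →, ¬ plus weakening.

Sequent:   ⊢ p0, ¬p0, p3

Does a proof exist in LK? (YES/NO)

Derivation (root first):
[WR]  ⊢ p0, ¬p0, p3
  [¬R]  ⊢ p0, ¬p0
    [Ax] p0 ⊢ p0

Result: YES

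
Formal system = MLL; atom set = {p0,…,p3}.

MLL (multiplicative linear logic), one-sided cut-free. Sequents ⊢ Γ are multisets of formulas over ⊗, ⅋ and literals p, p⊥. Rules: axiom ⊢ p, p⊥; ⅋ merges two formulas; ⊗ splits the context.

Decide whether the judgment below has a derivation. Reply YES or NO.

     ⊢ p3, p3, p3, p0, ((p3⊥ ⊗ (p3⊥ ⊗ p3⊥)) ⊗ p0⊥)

Proof tree:
[⊗]  ⊢ p3, p3, p3, p0, ((p3⊥ ⊗ (p3⊥ ⊗ p3⊥)) ⊗ p0⊥)
  [⊗]  ⊢ p3, p3, p3, (p3⊥ ⊗ (p3⊥ ⊗ p3⊥))
    [Ax]  ⊢ p3, p3⊥
    [⊗]  ⊢ p3, p3, (p3⊥ ⊗ p3⊥)
      [Ax]  ⊢ p3, p3⊥
      [Ax]  ⊢ p3, p3⊥
  [Ax]  ⊢ p0, p0⊥

Result: YES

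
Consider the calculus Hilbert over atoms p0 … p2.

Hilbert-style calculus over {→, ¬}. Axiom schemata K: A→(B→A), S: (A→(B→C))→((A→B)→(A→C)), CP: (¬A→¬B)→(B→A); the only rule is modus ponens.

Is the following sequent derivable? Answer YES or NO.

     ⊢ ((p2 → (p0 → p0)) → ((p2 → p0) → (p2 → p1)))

Enumerate valuations to refute Γ ⊢ Δ:
  v=000: Γ:[] Δ:[((p2 → (p0 → p0)) → ((p2 → p0) → (p2 → p1)))=T] refutes=False
  v=001: Γ:[] Δ:[((p2 → (p0 → p0)) → ((p2 → p0) → (p2 → p1)))=T] refutes=False
  v=010: Γ:[] Δ:[((p2 → (p0 → p0)) → ((p2 → p0) → (p2 → p1)))=T] refutes=False
  v=011: Γ:[] Δ:[((p2 → (p0 → p0)) → ((p2 → p0) → (p2 → p1)))=T] refutes=False
  v=100: Γ:[] Δ:[((p2 → (p0 → p0)) → ((p2 → p0) → (p2 → p1)))=T] refutes=False
  v=101: Γ:[] Δ:[((p2 → (p0 → p0)) → ((p2 → p0) → (p2 → p1)))=F] refutes=True  ← countermodel

Result: NO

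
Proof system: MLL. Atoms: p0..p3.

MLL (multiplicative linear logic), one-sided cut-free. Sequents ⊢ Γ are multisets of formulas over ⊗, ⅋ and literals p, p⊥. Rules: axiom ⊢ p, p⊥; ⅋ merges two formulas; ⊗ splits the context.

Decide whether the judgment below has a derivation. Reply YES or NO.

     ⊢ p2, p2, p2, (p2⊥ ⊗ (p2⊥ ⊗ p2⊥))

Proof tree:
[⊗]  ⊢ p2, p2, p2, (p2⊥ ⊗ (p2⊥ ⊗ p2⊥))
  [Ax]  ⊢ p2, p2⊥
  [⊗]  ⊢ p2, p2, (p2⊥ ⊗ p2⊥)
    [Ax]  ⊢ p2, p2⊥
    [Ax]  ⊢ p2, p2⊥

Result: YES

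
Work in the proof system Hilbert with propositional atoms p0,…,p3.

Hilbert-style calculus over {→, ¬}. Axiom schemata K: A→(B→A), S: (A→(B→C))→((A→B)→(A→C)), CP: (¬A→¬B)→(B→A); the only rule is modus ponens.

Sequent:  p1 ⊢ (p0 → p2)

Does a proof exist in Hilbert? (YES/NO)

Truth-table refutation:
  v=0000: Γ:[p1=F] Δ:[(p0 → p2)=T] refutes=False
  v=0001: Γ:[p1=F] Δ:[(p0 → p2)=T] refutes=False
  v=0010: Γ:[p1=F] Δ:[(p0 → p2)=T] refutes=False
  v=0011: Γ:[p1=F] Δ:[(p0 → p2)=T] refutes=False
  v=0100: Γ:[p1=T] Δ:[(p0 → p2)=T] refutes=False
  v=0101: Γ:[p1=T] Δ:[(p0 → p2)=T] refutes=False
  v=0110: Γ:[p1=T] Δ:[(p0 → p2)=T] refutes=False
  v=0111: Γ:[p1=T] Δ:[(p0 → p2)=T] refutes=False
  v=1000: Γ:[p1=F] Δ:[(p0 → p2)=F] refutes=False
  v=1001: Γ:[p1=F] Δ:[(p0 → p2)=F] refutes=False
  v=1010: Γ:[p1=F] Δ:[(p0 → p2)=T] refutes=False
  v=1011: Γ:[p1=F] Δ:[(p0 → p2)=T] refutes=False
  v=1100: Γ:[p1=T] Δ:[(p0 → p2)=F] refutes=True  ← countermodel

Result: NO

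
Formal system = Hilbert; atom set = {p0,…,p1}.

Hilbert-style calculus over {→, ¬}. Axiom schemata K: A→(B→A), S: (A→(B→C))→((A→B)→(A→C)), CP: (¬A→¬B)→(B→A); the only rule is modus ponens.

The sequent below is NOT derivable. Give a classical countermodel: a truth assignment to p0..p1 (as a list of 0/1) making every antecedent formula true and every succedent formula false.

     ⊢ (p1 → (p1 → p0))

Search for a countermodel by truth-table:
  v=00: Γ:[] Δ:[(p1 → (p1 → p0))=T] refutes=False
  v=01: Γ:[] Δ:[(p1 → (p1 → p0))=F] refutes=True  ← countermodel

Result: [0, 1]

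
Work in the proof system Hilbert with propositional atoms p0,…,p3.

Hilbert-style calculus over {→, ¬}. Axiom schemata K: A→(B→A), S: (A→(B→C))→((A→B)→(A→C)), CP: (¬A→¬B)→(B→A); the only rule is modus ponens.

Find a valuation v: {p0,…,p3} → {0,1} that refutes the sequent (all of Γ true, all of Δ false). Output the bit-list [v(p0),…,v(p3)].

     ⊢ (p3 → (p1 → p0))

Enumerate valuations to refute Γ ⊢ Δ:
  v=0000: Γ:[] Δ:[(p3 → (p1 → p0))=T] refutes=False
  v=0001: Γ:[] Δ:[(p3 → (p1 → p0))=T] refutes=False
  v=0010: Γ:[] Δ:[(p3 → (p1 → p0))=T] refutes=False
  v=0011: Γ:[] Δ:[(p3 → (p1 → p0))=T] refutes=False
  v=0100: Γ:[] Δ:[(p3 → (p1 → p0))=T] refutes=False
  v=0101: Γ:[] Δ:[(p3 → (p1 → p0))=F] refutes=True  ← countermodel

Result: [0, 1, 0, 1]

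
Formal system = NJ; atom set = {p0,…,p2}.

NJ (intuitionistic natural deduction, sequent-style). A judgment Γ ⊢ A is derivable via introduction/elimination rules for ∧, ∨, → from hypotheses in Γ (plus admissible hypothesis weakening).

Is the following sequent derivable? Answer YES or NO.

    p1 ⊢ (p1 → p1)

Derivation trace:
[Wk] p1 ⊢ (p1 → p1)
  [→I]  ⊢ (p1 → p1)
    [Ax] p1 ⊢ p1

Result: YES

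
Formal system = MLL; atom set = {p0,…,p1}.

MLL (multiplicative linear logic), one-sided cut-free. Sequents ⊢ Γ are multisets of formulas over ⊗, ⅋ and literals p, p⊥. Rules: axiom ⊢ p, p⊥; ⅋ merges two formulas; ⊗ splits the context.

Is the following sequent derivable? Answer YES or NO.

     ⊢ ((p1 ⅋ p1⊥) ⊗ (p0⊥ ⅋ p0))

Proof tree:
[⊗]  ⊢ ((p1 ⅋ p1⊥) ⊗ (p0⊥ ⅋ p0))
  [⅋]  ⊢ (p1 ⅋ p1⊥)
    [Ax]  ⊢ p1, p1⊥
  [⅋]  ⊢ (p0⊥ ⅋ p0)
    [Ax]  ⊢ p0, p0⊥

Result: YES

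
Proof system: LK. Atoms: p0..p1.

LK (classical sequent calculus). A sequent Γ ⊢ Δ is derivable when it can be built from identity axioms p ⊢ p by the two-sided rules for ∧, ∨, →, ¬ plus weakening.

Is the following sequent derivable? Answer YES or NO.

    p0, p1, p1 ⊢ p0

Derivation (root first):
[WL] p0, p1, p1 ⊢ p0
  [WL] p0, p1 ⊢ p0
    [Ax] p0 ⊢ p0

Result: YES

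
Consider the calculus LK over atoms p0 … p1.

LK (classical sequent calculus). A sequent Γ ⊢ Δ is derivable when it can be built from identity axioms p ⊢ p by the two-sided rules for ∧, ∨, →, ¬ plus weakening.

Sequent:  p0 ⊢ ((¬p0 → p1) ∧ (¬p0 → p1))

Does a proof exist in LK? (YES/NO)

Proof tree:
[∧R] p0 ⊢ ((¬p0 → p1) ∧ (¬p0 → p1))
  [→R] p0 ⊢ (¬p0 → p1)
    [¬L] p0, ¬p0 ⊢ p1
      [WR] p0 ⊢ p0, p1
        [Ax] p0 ⊢ p0
  [→R] p0 ⊢ (¬p0 → p1)
    [¬L] p0, ¬p0 ⊢ p1
      [WR] p0 ⊢ p0, p1
        [Ax] p0 ⊢ p0

Result: YES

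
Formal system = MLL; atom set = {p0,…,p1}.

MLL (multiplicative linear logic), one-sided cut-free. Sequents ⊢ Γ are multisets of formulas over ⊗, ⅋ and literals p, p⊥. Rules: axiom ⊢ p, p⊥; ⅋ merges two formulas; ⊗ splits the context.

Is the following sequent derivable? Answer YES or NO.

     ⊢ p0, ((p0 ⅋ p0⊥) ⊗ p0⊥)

Proof tree:
[⊗]  ⊢ p0, ((p0 ⅋ p0⊥) ⊗ p0⊥)
  [⅋]  ⊢ (p0 ⅋ p0⊥)
    [Ax]  ⊢ p0, p0⊥
  [Ax]  ⊢ p0, p0⊥

Result: YES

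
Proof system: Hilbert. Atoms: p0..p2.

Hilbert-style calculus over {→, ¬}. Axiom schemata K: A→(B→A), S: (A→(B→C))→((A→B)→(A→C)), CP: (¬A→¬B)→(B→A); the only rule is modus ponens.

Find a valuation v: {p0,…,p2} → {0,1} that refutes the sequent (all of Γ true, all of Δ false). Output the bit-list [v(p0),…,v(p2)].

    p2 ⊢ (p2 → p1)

Truth-table refutation:
  v=000: Γ:[p2=F] Δ:[(p2 → p1)=T] refutes=False
  v=001: Γ:[p2=T] Δ:[(p2 → p1)=F] refutes=True  ← countermodel

Result: [0, 0, 1]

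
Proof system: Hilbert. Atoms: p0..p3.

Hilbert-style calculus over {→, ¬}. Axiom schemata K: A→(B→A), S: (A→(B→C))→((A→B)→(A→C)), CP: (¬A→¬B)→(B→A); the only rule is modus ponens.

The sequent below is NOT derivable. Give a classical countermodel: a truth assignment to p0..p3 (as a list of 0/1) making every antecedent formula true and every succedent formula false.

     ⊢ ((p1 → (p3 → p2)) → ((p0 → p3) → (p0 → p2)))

Truth-table refutation:
  v=0000: Γ:[] Δ:[((p1 → (p3 → p2)) → ((p0 → p3) → (p0 → p2)))=T] refutes=False
  v=0001: Γ:[] Δ:[((p1 → (p3 → p2)) → ((p0 → p3) → (p0 → p2)))=T] refutes=False
  v=0010: Γ:[] Δ:[((p1 → (p3 → p2)) → ((p0 → p3) → (p0 → p2)))=T] refutes=False
  v=0011: Γ:[] Δ:[((p1 → (p3 → p2)) → ((p0 → p3) → (p0 → p2)))=T] refutes=False
  v=0100: Γ:[] Δ:[((p1 → (p3 → p2)) → ((p0 → p3) → (p0 → p2)))=T] refutes=False
  v=0101: Γ:[] Δ:[((p1 → (p3 → p2)) → ((p0 → p3) → (p0 → p2)))=T] refutes=False
  v=0110: Γ:[] Δ:[((p1 → (p3 → p2)) → ((p0 → p3) → (p0 → p2)))=T] refutes=False
  v=0111: Γ:[] Δ:[((p1 → (p3 → p2)) → ((p0 → p3) → (p0 → p2)))=T] refutes=False
  v=1000: Γ:[] Δ:[((p1 → (p3 → p2)) → ((p0 → p3) → (p0 → p2)))=T] refutes=False
  v=1001: Γ:[] Δ:[((p1 → (p3 → p2)) → ((p0 → p3) → (p0 → p2)))=F] refutes=True  ← countermodel

Result: [1, 0, 0, 1]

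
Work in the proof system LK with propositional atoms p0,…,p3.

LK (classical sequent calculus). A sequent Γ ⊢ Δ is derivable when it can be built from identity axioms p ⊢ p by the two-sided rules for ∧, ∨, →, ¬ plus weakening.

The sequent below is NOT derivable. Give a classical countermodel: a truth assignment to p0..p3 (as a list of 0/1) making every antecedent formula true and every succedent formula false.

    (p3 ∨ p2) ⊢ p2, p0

Search for a countermodel by truth-table:
  v=0000: Γ:[(p3 ∨ p2)=F] Δ:[p2=F, p0=F] refutes=False
  v=0001: Γ:[(p3 ∨ p2)=T] Δ:[p2=F, p0=F] refutes=True  ← countermodel

Result: [0, 0, 0, 1]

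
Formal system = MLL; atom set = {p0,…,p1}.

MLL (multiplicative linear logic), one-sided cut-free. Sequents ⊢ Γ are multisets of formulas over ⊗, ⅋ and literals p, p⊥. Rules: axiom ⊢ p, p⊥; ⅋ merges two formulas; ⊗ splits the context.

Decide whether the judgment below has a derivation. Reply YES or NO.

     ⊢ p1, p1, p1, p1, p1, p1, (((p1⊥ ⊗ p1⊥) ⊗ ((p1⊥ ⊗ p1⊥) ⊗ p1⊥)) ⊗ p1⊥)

Derivation trace:
[⊗]  ⊢ p1, p1, p1, p1, p1, p1, (((p1⊥ ⊗ p1⊥) ⊗ ((p1⊥ ⊗ p1⊥) ⊗ p1⊥)) ⊗ p1⊥)
  [⊗]  ⊢ p1, p1, p1, p1, p1, ((p1⊥ ⊗ p1⊥) ⊗ ((p1⊥ ⊗ p1⊥) ⊗ p1⊥))
    [⊗]  ⊢ p1, p1, (p1⊥ ⊗ p1⊥)
      [Ax]  ⊢ p1, p1⊥
      [Ax]  ⊢ p1, p1⊥
    [⊗]  ⊢ p1, p1, p1, ((p1⊥ ⊗ p1⊥) ⊗ p1⊥)
      [⊗]  ⊢ p1, p1, (p1⊥ ⊗ p1⊥)
        [Ax]  ⊢ p1, p1⊥
        [Ax]  ⊢ p1, p1⊥
      [Ax]  ⊢ p1, p1⊥
  [Ax]  ⊢ p1, p1⊥

Result: YES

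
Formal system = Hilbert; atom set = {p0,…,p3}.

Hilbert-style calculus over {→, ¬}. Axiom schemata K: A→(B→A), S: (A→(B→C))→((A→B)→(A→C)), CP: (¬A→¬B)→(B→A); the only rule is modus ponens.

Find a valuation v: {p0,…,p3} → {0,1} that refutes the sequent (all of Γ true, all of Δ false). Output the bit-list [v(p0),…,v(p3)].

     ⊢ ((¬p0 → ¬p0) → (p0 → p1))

Enumerate valuations to refute Γ ⊢ Δ:
  v=0000: Γ:[] Δ:[((¬p0 → ¬p0) → (p0 → p1))=T] refutes=False
  v=0001: Γ:[] Δ:[((¬p0 → ¬p0) → (p0 → p1))=T] refutes=False
  v=0010: Γ:[] Δ:[((¬p0 → ¬p0) → (p0 → p1))=T] refutes=False
  v=0011: Γ:[] Δ:[((¬p0 → ¬p0) → (p0 → p1))=T] refutes=False
  v=0100: Γ:[] Δ:[((¬p0 → ¬p0) → (p0 → p1))=T] refutes=False
  v=0101: Γ:[] Δ:[((¬p0 → ¬p0) → (p0 → p1))=T] refutes=False
  v=0110: Γ:[] Δ:[((¬p0 → ¬p0) → (p0 → p1))=T] refutes=False
  v=0111: Γ:[] Δ:[((¬p0 → ¬p0) → (p0 → p1))=T] refutes=False
  v=1000: Γ:[] Δ:[((¬p0 → ¬p0) → (p0 → p1))=F] refutes=True  ← countermodel

Result: [1, 0, 0, 0]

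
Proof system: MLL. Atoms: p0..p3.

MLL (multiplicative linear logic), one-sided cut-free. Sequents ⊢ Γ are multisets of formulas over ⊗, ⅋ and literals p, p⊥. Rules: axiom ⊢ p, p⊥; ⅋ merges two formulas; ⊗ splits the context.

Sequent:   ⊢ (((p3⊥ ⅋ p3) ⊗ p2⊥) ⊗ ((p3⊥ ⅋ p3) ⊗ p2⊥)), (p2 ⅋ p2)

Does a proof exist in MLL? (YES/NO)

Proof tree:
[⅋]  ⊢ (((p3⊥ ⅋ p3) ⊗ p2⊥) ⊗ ((p3⊥ ⅋ p3) ⊗ p2⊥)), (p2 ⅋ p2)
  [⊗]  ⊢ p2, p2, (((p3⊥ ⅋ p3) ⊗ p2⊥) ⊗ ((p3⊥ ⅋ p3) ⊗ p2⊥))
    [⊗]  ⊢ p2, ((p3⊥ ⅋ p3) ⊗ p2⊥)
      [⅋]  ⊢ (p3⊥ ⅋ p3)
        [Ax]  ⊢ p3, p3⊥
      [Ax]  ⊢ p2, p2⊥
    [⊗]  ⊢ p2, ((p3⊥ ⅋ p3) ⊗ p2⊥)
      [⅋]  ⊢ (p3⊥ ⅋ p3)
        [Ax]  ⊢ p3, p3⊥
      [Ax]  ⊢ p2, p2⊥

Result: YES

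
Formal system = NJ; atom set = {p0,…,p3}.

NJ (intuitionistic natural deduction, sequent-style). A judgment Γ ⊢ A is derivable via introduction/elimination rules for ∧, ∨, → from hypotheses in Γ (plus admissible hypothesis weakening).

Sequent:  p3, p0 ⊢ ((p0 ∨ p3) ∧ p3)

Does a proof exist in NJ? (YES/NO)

Proof tree:
[∧I] p3, p0 ⊢ ((p0 ∨ p3) ∧ p3)
  [∨I₁] p0 ⊢ (p0 ∨ p3)
    [Ax] p0 ⊢ p0
  [Wk] p3, p0 ⊢ p3
    [Ax] p3 ⊢ p3

Result: YES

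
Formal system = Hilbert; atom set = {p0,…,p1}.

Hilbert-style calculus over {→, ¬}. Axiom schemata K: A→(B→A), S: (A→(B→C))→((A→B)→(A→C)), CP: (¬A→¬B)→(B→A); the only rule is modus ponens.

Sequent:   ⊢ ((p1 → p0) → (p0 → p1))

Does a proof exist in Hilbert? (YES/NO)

Search for a countermodel by truth-table:
  v=00: Γ:[] Δ:[((p1 → p0) → (p0 → p1))=T] refutes=False
  v=01: Γ:[] Δ:[((p1 → p0) → (p0 → p1))=T] refutes=False
  v=10: Γ:[] Δ:[((p1 → p0) → (p0 → p1))=F] refutes=True  ← countermodel

Result: NO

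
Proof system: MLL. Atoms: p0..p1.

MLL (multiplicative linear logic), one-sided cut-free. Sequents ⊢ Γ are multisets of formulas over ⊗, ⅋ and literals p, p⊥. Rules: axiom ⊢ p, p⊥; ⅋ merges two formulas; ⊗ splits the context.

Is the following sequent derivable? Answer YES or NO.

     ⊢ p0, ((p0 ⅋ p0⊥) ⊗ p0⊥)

Proof tree:
[⊗]  ⊢ p0, ((p0 ⅋ p0⊥) ⊗ p0⊥)
  [⅋]  ⊢ (p0 ⅋ p0⊥)
    [Ax]  ⊢ p0, p0⊥
  [Ax]  ⊢ p0, p0⊥

Result: YES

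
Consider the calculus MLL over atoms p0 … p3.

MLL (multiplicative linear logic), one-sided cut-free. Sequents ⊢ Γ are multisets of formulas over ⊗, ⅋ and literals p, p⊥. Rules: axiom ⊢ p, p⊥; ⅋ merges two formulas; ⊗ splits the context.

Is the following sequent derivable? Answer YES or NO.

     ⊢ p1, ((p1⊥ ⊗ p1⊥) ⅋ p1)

Derivation trace:
[⅋]  ⊢ p1, ((p1⊥ ⊗ p1⊥) ⅋ p1)
  [⊗]  ⊢ p1, p1, (p1⊥ ⊗ p1⊥)
    [Ax]  ⊢ p1, p1⊥
    [Ax]  ⊢ p1, p1⊥

Result: YES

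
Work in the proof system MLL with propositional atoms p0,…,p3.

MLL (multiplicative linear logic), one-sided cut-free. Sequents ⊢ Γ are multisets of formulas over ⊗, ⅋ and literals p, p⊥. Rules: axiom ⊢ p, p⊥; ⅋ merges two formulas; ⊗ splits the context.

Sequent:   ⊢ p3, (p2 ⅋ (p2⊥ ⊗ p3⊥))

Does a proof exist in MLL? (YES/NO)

Derivation trace:
[⅋]  ⊢ p3, (p2 ⅋ (p2⊥ ⊗ p3⊥))
  [⊗]  ⊢ p2, p3, (p2⊥ ⊗ p3⊥)
    [Ax]  ⊢ p2, p2⊥
    [Ax]  ⊢ p3, p3⊥

Result: YES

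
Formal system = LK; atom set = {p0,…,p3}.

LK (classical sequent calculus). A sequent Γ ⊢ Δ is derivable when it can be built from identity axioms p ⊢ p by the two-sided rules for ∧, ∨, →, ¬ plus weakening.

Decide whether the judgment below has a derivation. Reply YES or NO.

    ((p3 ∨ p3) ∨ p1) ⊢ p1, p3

Proof tree:
[∨L] ((p3 ∨ p3) ∨ p1) ⊢ p1, p3
  [∨L] (p3 ∨ p3) ⊢ p3
    [Ax] p3 ⊢ p3
    [Ax] p3 ⊢ p3
  [Ax] p1 ⊢ p1

Result: YES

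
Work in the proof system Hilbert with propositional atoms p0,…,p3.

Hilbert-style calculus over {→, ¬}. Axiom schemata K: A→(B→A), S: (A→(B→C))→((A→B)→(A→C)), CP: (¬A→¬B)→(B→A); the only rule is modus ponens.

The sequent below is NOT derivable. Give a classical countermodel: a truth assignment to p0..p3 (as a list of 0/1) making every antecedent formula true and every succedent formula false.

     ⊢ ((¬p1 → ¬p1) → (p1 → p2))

Search for a countermodel by truth-table:
  v=0000: Γ:[] Δ:[((¬p1 → ¬p1) → (p1 → p2))=T] refutes=False
  v=0001: Γ:[] Δ:[((¬p1 → ¬p1) → (p1 → p2))=T] refutes=False
  v=0010: Γ:[] Δ:[((¬p1 → ¬p1) → (p1 → p2))=T] refutes=False
  v=0011: Γ:[] Δ:[((¬p1 → ¬p1) → (p1 → p2))=T] refutes=False
  v=0100: Γ:[] Δ:[((¬p1 → ¬p1) → (p1 → p2))=F] refutes=True  ← countermodel

Result: [0, 1, 0, 0]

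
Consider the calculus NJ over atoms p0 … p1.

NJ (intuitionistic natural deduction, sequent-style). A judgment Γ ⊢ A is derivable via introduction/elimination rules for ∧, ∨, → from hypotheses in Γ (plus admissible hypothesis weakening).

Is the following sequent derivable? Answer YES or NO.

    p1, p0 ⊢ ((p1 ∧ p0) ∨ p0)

Derivation trace:
[∨I₁] p1, p0 ⊢ ((p1 ∧ p0) ∨ p0)
  [∧I] p1, p0 ⊢ (p1 ∧ p0)
    [Ax] p1 ⊢ p1
    [Ax] p0 ⊢ p0

Result: YES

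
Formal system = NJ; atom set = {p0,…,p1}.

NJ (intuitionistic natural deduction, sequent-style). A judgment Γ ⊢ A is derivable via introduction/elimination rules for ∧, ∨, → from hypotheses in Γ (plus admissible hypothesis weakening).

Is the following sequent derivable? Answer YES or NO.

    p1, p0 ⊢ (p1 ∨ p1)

Derivation (root first):
[Wk] p1, p0 ⊢ (p1 ∨ p1)
  [∨I₁] p1 ⊢ (p1 ∨ p1)
    [Ax] p1 ⊢ p1

Result: YES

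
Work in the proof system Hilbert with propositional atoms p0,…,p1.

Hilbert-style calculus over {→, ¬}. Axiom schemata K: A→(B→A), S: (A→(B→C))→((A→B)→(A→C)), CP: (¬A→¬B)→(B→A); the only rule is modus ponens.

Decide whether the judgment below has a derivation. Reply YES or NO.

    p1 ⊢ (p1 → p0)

Truth-table refutation:
  v=00: Γ:[p1=F] Δ:[(p1 → p0)=T] refutes=False
  v=01: Γ:[p1=T] Δ:[(p1 → p0)=F] refutes=True  ← countermodel

Result: NO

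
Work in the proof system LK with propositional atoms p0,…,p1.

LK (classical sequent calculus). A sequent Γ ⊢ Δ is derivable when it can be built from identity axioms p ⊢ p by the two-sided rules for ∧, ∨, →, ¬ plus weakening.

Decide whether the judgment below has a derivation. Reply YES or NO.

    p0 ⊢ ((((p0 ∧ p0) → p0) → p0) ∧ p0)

Derivation trace:
[∧R] p0 ⊢ ((((p0 ∧ p0) → p0) → p0) ∧ p0)
  [→R] p0 ⊢ (((p0 ∧ p0) → p0) → p0)
    [→L] p0, ((p0 ∧ p0) → p0) ⊢ p0
      [∧R] p0 ⊢ (p0 ∧ p0)
        [Ax] p0 ⊢ p0
        [Ax] p0 ⊢ p0
      [Ax] p0 ⊢ p0
  [Ax] p0 ⊢ p0

Result: YES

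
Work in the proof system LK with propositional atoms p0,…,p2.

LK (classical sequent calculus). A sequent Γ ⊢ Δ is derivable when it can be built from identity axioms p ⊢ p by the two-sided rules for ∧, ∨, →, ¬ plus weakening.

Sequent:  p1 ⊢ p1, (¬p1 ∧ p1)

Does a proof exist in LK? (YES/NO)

Derivation (root first):
[∧R] p1 ⊢ p1, (¬p1 ∧ p1)
  [¬R]  ⊢ p1, ¬p1
    [Ax] p1 ⊢ p1
  [Ax] p1 ⊢ p1

Result: YES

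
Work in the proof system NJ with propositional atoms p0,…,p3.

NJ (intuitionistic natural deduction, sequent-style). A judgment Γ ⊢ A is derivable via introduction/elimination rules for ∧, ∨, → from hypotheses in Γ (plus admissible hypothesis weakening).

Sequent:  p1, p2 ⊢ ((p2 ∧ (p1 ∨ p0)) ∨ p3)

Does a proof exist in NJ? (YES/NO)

Derivation trace:
[∨I₁] p1, p2 ⊢ ((p2 ∧ (p1 ∨ p0)) ∨ p3)
  [∧I] p1, p2 ⊢ (p2 ∧ (p1 ∨ p0))
    [Ax] p2 ⊢ p2
    [∨I₁] p1 ⊢ (p1 ∨ p0)
      [Ax] p1 ⊢ p1

Result: YES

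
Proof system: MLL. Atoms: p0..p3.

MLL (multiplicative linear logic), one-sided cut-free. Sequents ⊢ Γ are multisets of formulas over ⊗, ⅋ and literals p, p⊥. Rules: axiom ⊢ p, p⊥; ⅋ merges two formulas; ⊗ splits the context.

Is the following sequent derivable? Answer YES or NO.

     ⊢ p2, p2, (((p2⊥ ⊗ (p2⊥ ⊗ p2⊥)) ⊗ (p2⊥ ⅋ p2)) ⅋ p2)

Derivation (root first):
[⅋]  ⊢ p2, p2, (((p2⊥ ⊗ (p2⊥ ⊗ p2⊥)) ⊗ (p2⊥ ⅋ p2)) ⅋ p2)
  [⊗]  ⊢ p2, p2, p2, ((p2⊥ ⊗ (p2⊥ ⊗ p2⊥)) ⊗ (p2⊥ ⅋ p2))
    [⊗]  ⊢ p2, p2, p2, (p2⊥ ⊗ (p2⊥ ⊗ p2⊥))
      [Ax]  ⊢ p2, p2⊥
      [⊗]  ⊢ p2, p2, (p2⊥ ⊗ p2⊥)
        [Ax]  ⊢ p2, p2⊥
        [Ax]  ⊢ p2, p2⊥
    [⅋]  ⊢ (p2⊥ ⅋ p2)
      [Ax]  ⊢ p2, p2⊥

Result: YES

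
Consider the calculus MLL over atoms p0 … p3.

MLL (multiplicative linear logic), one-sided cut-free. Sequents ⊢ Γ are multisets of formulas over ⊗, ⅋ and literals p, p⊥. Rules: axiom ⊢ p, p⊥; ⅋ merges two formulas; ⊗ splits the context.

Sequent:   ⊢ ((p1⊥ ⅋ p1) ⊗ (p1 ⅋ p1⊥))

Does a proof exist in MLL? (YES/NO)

Derivation (root first):
[⊗]  ⊢ ((p1⊥ ⅋ p1) ⊗ (p1 ⅋ p1⊥))
  [⅋]  ⊢ (p1⊥ ⅋ p1)
    [Ax]  ⊢ p1, p1⊥
  [⅋]  ⊢ (p1 ⅋ p1⊥)
    [Ax]  ⊢ p1, p1⊥

Result: YES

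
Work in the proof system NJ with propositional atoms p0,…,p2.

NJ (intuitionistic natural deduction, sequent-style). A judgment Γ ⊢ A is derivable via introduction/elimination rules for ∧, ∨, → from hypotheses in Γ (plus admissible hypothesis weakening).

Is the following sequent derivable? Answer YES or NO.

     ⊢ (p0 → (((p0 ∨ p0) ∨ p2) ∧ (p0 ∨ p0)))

Derivation (root first):
[→I]  ⊢ (p0 → (((p0 ∨ p0) ∨ p2) ∧ (p0 ∨ p0)))
  [∧I] p0 ⊢ (((p0 ∨ p0) ∨ p2) ∧ (p0 ∨ p0))
    [∨I₁] p0 ⊢ ((p0 ∨ p0) ∨ p2)
      [∨I₁] p0 ⊢ (p0 ∨ p0)
        [Ax] p0 ⊢ p0
    [∨I₁] p0 ⊢ (p0 ∨ p0)
      [Ax] p0 ⊢ p0

Result: YES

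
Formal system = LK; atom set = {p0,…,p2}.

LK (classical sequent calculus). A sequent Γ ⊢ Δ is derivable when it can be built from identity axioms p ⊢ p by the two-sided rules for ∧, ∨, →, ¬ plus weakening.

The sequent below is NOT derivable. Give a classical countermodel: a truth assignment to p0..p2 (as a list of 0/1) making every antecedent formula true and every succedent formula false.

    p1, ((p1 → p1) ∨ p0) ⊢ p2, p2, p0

Truth-table refutation:
  v=000: Γ:[p1=F, ((p1 → p1) ∨ p0)=T] Δ:[p2=F, p2=F, p0=F] refutes=False
  v=001: Γ:[p1=F, ((p1 → p1) ∨ p0)=T] Δ:[p2=T, p2=T, p0=F] refutes=False
  v=010: Γ:[p1=T, ((p1 → p1) ∨ p0)=T] Δ:[p2=F, p2=F, p0=F] refutes=True  ← countermodel

Result: [0, 1, 0]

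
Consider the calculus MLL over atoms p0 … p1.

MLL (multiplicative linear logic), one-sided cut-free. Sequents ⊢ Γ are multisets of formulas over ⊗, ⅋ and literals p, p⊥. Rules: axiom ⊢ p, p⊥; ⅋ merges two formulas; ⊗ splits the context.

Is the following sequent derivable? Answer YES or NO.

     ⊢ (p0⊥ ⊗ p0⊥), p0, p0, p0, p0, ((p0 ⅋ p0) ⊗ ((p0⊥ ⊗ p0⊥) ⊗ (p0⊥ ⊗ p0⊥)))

Derivation (root first):
[⊗]  ⊢ (p0⊥ ⊗ p0⊥), p0, p0, p0, p0, ((p0 ⅋ p0) ⊗ ((p0⊥ ⊗ p0⊥) ⊗ (p0⊥ ⊗ p0⊥)))
  [⅋]  ⊢ (p0⊥ ⊗ p0⊥), (p0 ⅋ p0)
    [⊗]  ⊢ p0, p0, (p0⊥ ⊗ p0⊥)
      [Ax]  ⊢ p0, p0⊥
      [Ax]  ⊢ p0, p0⊥
  [⊗]  ⊢ p0, p0, p0, p0, ((p0⊥ ⊗ p0⊥) ⊗ (p0⊥ ⊗ p0⊥))
    [⊗]  ⊢ p0, p0, (p0⊥ ⊗ p0⊥)
      [Ax]  ⊢ p0, p0⊥
      [Ax]  ⊢ p0, p0⊥
    [⊗]  ⊢ p0, p0, (p0⊥ ⊗ p0⊥)
      [Ax]  ⊢ p0, p0⊥
      [Ax]  ⊢ p0, p0⊥

Result: YES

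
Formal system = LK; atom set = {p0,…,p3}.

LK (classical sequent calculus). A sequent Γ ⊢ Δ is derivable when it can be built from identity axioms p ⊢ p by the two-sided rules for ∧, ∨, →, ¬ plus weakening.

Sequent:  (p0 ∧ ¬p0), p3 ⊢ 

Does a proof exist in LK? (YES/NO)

Derivation (root first):
[WL] (p0 ∧ ¬p0), p3 ⊢ 
  [∧L] (p0 ∧ ¬p0) ⊢ 
    [¬L] p0, ¬p0 ⊢ 
      [Ax] p0 ⊢ p0

Result: YES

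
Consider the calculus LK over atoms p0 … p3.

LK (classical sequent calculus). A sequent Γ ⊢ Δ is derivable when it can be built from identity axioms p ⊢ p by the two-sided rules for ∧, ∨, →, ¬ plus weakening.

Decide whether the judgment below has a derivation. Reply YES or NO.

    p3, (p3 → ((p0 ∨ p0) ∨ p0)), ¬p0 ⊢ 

Proof tree:
[¬L] p3, (p3 → ((p0 ∨ p0) ∨ p0)), ¬p0 ⊢ 
  [→L] p3, (p3 → ((p0 ∨ p0) ∨ p0)) ⊢ p0
    [Ax] p3 ⊢ p3
    [∨L] ((p0 ∨ p0) ∨ p0) ⊢ p0
      [∨L] (p0 ∨ p0) ⊢ p0
        [Ax] p0 ⊢ p0
        [Ax] p0 ⊢ p0
      [WR] p0 ⊢ p0, p0
        [Ax] p0 ⊢ p0

Result: YES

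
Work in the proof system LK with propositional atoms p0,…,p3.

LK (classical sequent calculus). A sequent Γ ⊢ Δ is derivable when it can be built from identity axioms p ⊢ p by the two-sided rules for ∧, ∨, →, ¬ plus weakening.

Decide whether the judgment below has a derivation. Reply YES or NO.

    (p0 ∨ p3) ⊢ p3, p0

Derivation (root first):
[∨L] (p0 ∨ p3) ⊢ p3, p0
  [WR] p0 ⊢ p0, p0
    [Ax] p0 ⊢ p0
  [Ax] p3 ⊢ p3

Result: YES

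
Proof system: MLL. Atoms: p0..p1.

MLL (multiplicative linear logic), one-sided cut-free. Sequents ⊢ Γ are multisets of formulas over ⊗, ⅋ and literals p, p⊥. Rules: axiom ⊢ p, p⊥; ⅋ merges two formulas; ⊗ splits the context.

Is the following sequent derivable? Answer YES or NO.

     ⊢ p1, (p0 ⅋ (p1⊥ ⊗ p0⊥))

Derivation (root first):
[⅋]  ⊢ p1, (p0 ⅋ (p1⊥ ⊗ p0⊥))
  [⊗]  ⊢ p1, p0, (p1⊥ ⊗ p0⊥)
    [Ax]  ⊢ p1, p1⊥
    [Ax]  ⊢ p0, p0⊥

Result: YES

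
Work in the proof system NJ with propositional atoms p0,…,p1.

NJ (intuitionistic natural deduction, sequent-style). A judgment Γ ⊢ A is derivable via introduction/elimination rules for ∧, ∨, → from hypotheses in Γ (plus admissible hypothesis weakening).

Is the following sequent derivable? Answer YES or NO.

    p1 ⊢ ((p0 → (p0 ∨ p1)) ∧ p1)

Proof tree:
[∧I] p1 ⊢ ((p0 → (p0 ∨ p1)) ∧ p1)
  [→I]  ⊢ (p0 → (p0 ∨ p1))
    [∨I₁] p0 ⊢ (p0 ∨ p1)
      [Ax] p0 ⊢ p0
  [Ax] p1 ⊢ p1

Result: YES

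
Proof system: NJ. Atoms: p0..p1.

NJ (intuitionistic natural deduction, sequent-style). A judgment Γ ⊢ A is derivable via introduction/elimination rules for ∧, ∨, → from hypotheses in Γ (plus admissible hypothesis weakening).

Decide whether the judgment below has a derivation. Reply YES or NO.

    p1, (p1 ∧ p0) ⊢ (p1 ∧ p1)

Derivation trace:
[∧I] p1, (p1 ∧ p0) ⊢ (p1 ∧ p1)
  [Ax] p1 ⊢ p1
  [Wk] p1, (p1 ∧ p0) ⊢ p1
    [Ax] p1 ⊢ p1

Result: YES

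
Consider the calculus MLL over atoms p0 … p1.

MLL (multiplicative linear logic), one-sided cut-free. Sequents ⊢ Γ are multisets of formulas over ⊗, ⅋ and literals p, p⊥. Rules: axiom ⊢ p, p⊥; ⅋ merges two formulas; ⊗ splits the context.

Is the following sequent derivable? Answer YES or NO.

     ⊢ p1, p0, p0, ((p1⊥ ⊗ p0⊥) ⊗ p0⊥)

Derivation trace:
[⊗]  ⊢ p1, p0, p0, ((p1⊥ ⊗ p0⊥) ⊗ p0⊥)
  [⊗]  ⊢ p1, p0, (p1⊥ ⊗ p0⊥)
    [Ax]  ⊢ p1, p1⊥
    [Ax]  ⊢ p0, p0⊥
  [Ax]  ⊢ p0, p0⊥

Result: YES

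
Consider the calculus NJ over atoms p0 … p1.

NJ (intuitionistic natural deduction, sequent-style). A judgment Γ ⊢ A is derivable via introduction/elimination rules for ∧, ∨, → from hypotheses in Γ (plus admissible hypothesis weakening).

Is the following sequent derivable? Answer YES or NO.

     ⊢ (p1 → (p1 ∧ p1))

Proof tree:
[→I]  ⊢ (p1 → (p1 ∧ p1))
  [∧I] p1 ⊢ (p1 ∧ p1)
    [Ax] p1 ⊢ p1
    [Ax] p1 ⊢ p1

Result: YES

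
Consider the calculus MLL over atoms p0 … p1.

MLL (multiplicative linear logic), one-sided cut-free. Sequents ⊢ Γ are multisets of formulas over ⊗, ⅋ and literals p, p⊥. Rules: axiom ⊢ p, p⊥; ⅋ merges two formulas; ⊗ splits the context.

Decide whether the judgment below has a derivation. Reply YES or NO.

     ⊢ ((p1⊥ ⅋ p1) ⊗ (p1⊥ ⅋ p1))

Derivation trace:
[⊗]  ⊢ ((p1⊥ ⅋ p1) ⊗ (p1⊥ ⅋ p1))
  [⅋]  ⊢ (p1⊥ ⅋ p1)
    [Ax]  ⊢ p1, p1⊥
  [⅋]  ⊢ (p1⊥ ⅋ p1)
    [Ax]  ⊢ p1, p1⊥

Result: YES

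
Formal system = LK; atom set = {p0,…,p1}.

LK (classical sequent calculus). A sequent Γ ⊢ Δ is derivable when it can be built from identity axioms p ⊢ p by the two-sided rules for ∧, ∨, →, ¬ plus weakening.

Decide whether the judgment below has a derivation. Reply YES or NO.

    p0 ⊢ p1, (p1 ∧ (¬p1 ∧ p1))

Enumerate valuations to refute Γ ⊢ Δ:
  v=00: Γ:[p0=F] Δ:[p1=F, (p1 ∧ (¬p1 ∧ p1))=F] refutes=False
  v=01: Γ:[p0=F] Δ:[p1=T, (p1 ∧ (¬p1 ∧ p1))=F] refutes=False
  v=10: Γ:[p0=T] Δ:[p1=F, (p1 ∧ (¬p1 ∧ p1))=F] refutes=True  ← countermodel

Result: NO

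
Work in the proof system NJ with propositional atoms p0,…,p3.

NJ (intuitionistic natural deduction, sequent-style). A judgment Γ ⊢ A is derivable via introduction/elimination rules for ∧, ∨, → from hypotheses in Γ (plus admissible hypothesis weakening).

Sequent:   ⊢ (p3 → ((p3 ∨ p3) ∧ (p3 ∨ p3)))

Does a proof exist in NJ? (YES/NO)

Proof tree:
[→I]  ⊢ (p3 → ((p3 ∨ p3) ∧ (p3 ∨ p3)))
  [∧I] p3 ⊢ ((p3 ∨ p3) ∧ (p3 ∨ p3))
    [∨I₁] p3 ⊢ (p3 ∨ p3)
      [Ax] p3 ⊢ p3
    [∨I₁] p3 ⊢ (p3 ∨ p3)
      [Ax] p3 ⊢ p3

Result: YES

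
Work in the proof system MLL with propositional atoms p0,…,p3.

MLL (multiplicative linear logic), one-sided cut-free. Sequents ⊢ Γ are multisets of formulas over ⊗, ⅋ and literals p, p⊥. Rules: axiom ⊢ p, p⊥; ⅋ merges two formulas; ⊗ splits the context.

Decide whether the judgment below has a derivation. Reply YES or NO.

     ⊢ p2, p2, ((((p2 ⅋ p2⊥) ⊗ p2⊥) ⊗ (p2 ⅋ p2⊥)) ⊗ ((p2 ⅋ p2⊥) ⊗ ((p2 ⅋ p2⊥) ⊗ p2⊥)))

Derivation trace:
[⊗]  ⊢ p2, p2, ((((p2 ⅋ p2⊥) ⊗ p2⊥) ⊗ (p2 ⅋ p2⊥)) ⊗ ((p2 ⅋ p2⊥) ⊗ ((p2 ⅋ p2⊥) ⊗ p2⊥)))
  [⊗]  ⊢ p2, (((p2 ⅋ p2⊥) ⊗ p2⊥) ⊗ (p2 ⅋ p2⊥))
    [⊗]  ⊢ p2, ((p2 ⅋ p2⊥) ⊗ p2⊥)
      [⅋]  ⊢ (p2 ⅋ p2⊥)
        [Ax]  ⊢ p2, p2⊥
      [Ax]  ⊢ p2, p2⊥
    [⅋]  ⊢ (p2 ⅋ p2⊥)
      [Ax]  ⊢ p2, p2⊥
  [⊗]  ⊢ p2, ((p2 ⅋ p2⊥) ⊗ ((p2 ⅋ p2⊥) ⊗ p2⊥))
    [⅋]  ⊢ (p2 ⅋ p2⊥)
      [Ax]  ⊢ p2, p2⊥
    [⊗]  ⊢ p2, ((p2 ⅋ p2⊥) ⊗ p2⊥)
      [⅋]  ⊢ (p2 ⅋ p2⊥)
        [Ax]  ⊢ p2, p2⊥
      [Ax]  ⊢ p2, p2⊥

Result: YES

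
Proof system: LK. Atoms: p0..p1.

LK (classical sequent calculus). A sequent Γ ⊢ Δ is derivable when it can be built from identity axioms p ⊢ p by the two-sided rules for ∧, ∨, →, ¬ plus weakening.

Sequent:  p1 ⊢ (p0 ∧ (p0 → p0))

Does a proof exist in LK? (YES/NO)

Enumerate valuations to refute Γ ⊢ Δ:
  v=00: Γ:[p1=F] Δ:[(p0 ∧ (p0 → p0))=F] refutes=False
  v=01: Γ:[p1=T] Δ:[(p0 ∧ (p0 → p0))=F] refutes=True  ← countermodel

Result: NO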